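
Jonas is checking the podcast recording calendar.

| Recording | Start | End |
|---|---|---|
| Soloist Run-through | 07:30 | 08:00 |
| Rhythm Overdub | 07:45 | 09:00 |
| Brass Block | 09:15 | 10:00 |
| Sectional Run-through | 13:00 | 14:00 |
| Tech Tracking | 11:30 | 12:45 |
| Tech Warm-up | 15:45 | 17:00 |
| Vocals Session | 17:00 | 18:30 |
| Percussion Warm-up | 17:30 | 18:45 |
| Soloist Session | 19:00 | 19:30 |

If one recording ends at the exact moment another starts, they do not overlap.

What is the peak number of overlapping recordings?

Sweep the timeline, counting +1 at each start and −1 at each end (ends before starts at a tie):
07:30 start Soloist Run-through → 1
07:45 start Rhythm Overdub → 2
08:00 end Soloist Run-through → 1
09:00 end Rhythm Overdub → 0
09:15 start Brass Block → 1
10:00 end Brass Block → 0
11:30 start Tech Tracking → 1
12:45 end Tech Tracking → 0
13:00 start Sectional Run-through → 1
14:00 end Sectional Run-through → 0
15:45 start Tech Warm-up → 1
17:00 end Tech Warm-up → 0
17:00 start Vocals Session → 1
17:30 start Percussion Warm-up → 2
18:30 end Vocals Session → 1
18:45 end Percussion Warm-up → 0
19:00 start Soloist Session → 1
19:30 end Soloist Session → 0
Peak is 2, at 07:45 (Rhythm Overdub, Soloist Run-through).

2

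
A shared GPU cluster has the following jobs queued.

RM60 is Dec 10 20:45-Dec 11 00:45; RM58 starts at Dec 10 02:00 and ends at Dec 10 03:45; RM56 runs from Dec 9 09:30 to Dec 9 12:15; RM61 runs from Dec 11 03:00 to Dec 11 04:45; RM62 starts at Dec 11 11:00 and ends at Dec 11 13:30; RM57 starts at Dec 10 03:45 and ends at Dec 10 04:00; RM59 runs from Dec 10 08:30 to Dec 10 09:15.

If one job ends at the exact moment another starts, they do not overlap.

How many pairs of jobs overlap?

Sorted by start: RM56, RM58, RM57, RM59, RM60, RM61, RM62.
RM58 starts after RM56 ends, so nothing later overlaps RM56 either.
RM57 starts exactly when RM58 ends (back-to-back, no overlap), so nothing later overlaps RM58 either.
RM59 starts after RM57 ends, so nothing later overlaps RM57 either.
RM60 starts after RM59 ends, so nothing later overlaps RM59 either.
RM61 starts after RM60 ends, so nothing later overlaps RM60 either.
RM62 starts after RM61 ends.
No pair overlaps.

0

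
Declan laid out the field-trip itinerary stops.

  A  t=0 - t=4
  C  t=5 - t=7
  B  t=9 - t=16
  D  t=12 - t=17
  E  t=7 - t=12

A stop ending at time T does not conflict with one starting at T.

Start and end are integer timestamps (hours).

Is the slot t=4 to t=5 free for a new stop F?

A: ends t=4 at or before F starts t=4 → clear.
C: starts t=5 at or after F ends t=5 → clear.
E: starts t=7 at or after F ends t=5 → clear.
B: starts t=9 at or after F ends t=5 → clear.
D: starts t=12 at or after F ends t=5 → clear.

Yes — the slot is free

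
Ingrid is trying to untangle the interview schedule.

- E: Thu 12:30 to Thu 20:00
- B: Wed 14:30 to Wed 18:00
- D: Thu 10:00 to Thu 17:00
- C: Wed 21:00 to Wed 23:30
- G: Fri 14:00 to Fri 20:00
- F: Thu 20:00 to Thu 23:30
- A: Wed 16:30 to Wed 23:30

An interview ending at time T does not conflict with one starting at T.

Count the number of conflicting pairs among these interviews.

3

Two intervals overlap when each starts before the other ends.
Sorted by start: B, A, C, D, E, F, G.
A starts before B ends → B and A overlap.
C starts after B ends, so B has no further overlaps.
C starts before A ends → A and C overlap.
D starts after A ends, so A has no further overlaps.
D starts after C ends, so C has no further overlaps.
E starts before D ends → D and E overlap.
F starts after D ends, so D has no further overlaps.
F starts exactly when E ends (back-to-back, no overlap), so E has no further overlaps.
G starts after F ends.
Overlapping pairs: A & B, A & C, D & E — 3 in total.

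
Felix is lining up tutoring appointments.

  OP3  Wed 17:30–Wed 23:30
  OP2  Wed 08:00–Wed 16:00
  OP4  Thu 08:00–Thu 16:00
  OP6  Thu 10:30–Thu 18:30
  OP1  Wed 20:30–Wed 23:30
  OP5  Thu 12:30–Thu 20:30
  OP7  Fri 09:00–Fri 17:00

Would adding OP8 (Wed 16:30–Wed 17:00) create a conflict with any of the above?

OP2: ends Wed 16:00 at or before OP8 starts Wed 16:30 → clear.
OP3: starts Wed 17:30 at or after OP8 ends Wed 17:00 → clear.
OP1: starts Wed 20:30 at or after OP8 ends Wed 17:00 → clear.
OP4: starts Thu 08:00 at or after OP8 ends Wed 17:00 → clear.
OP6: starts Thu 10:30 at or after OP8 ends Wed 17:00 → clear.
OP5: starts Thu 12:30 at or after OP8 ends Wed 17:00 → clear.
OP7: starts Fri 09:00 at or after OP8 ends Wed 17:00 → clear.

No — it doesn't clash with anything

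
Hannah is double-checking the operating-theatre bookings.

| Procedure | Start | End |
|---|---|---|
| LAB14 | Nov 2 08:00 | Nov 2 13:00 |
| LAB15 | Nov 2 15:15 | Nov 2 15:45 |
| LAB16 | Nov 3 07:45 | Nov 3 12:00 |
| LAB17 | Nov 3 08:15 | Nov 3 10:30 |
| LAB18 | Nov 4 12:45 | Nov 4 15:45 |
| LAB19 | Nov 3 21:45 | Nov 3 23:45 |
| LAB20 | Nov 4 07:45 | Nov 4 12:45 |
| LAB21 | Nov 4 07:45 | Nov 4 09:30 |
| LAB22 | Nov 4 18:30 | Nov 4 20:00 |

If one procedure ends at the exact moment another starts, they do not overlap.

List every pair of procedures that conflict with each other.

LAB16 & LAB17, LAB20 & LAB21

Check each pair: they overlap iff neither finishes before the other starts.
Sorted by start: LAB14, LAB15, LAB16, LAB17, LAB19, LAB20, LAB21, LAB18, LAB22.
LAB15 starts after LAB14 ends, so nothing later overlaps LAB14 either.
LAB16 starts after LAB15 ends, so nothing later overlaps LAB15 either.
LAB17 starts before LAB16 ends → LAB16 and LAB17 overlap.
LAB19 starts after LAB16 ends, so nothing later overlaps LAB16 either.
LAB19 starts after LAB17 ends, so nothing later overlaps LAB17 either.
LAB20 starts after LAB19 ends, so nothing later overlaps LAB19 either.
LAB21 starts before LAB20 ends → LAB20 and LAB21 overlap.
LAB18 starts exactly when LAB20 ends (back-to-back, no overlap), so nothing later overlaps LAB20 either.
LAB18 starts after LAB21 ends, so nothing later overlaps LAB21 either.
LAB22 starts after LAB18 ends.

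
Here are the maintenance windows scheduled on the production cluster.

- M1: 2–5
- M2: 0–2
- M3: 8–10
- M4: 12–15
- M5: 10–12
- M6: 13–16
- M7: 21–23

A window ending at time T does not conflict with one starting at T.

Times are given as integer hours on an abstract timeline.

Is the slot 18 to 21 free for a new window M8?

Yes — the slot is free

M2: ends 2 at or before M8 starts 18 → clear.
M1: ends 5 at or before M8 starts 18 → clear.
M3: ends 10 at or before M8 starts 18 → clear.
M5: ends 12 at or before M8 starts 18 → clear.
M4: ends 15 at or before M8 starts 18 → clear.
M6: ends 16 at or before M8 starts 18 → clear.
M7: starts 21 at or after M8 ends 21 → clear.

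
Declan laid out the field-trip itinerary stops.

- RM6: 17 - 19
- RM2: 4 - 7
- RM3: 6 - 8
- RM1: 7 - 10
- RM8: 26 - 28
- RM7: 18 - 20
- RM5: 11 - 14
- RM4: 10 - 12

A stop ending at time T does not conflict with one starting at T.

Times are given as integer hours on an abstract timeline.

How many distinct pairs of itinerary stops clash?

Sorted by start: RM2, RM3, RM1, RM4, RM5, RM6, RM7, RM8.
RM3 starts before RM2 ends → RM2 and RM3 overlap.
RM1 starts exactly when RM2 ends (back-to-back, no overlap) — done with RM2.
RM1 starts before RM3 ends → RM3 and RM1 overlap.
RM4 starts after RM3 ends — done with RM3.
RM4 starts exactly when RM1 ends (back-to-back, no overlap) — done with RM1.
RM5 starts before RM4 ends → RM4 and RM5 overlap.
RM6 starts after RM4 ends — done with RM4.
RM6 starts after RM5 ends — done with RM5.
RM7 starts before RM6 ends → RM6 and RM7 overlap.
RM8 starts after RM6 ends.
RM8 starts after RM7 ends.
Overlapping pairs: RM1 & RM3, RM2 & RM3, RM4 & RM5, RM6 & RM7 — 4 in total.

4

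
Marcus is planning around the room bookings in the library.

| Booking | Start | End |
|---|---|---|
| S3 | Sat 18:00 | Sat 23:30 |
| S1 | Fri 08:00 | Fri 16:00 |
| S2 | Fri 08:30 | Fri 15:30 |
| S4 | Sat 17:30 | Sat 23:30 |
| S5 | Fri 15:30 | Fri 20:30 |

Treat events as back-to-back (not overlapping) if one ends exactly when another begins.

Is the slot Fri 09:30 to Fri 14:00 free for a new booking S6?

No — it overlaps S1, S2

S1: starts Fri 08:00 before S6 ends Fri 14:00, and ends Fri 16:00 after S6 starts Fri 09:30 → overlap.
S2: starts Fri 08:30 before S6 ends Fri 14:00, and ends Fri 15:30 after S6 starts Fri 09:30 → overlap.
S5: starts Fri 15:30 at or after S6 ends Fri 14:00 → clear.
S4: starts Sat 17:30 at or after S6 ends Fri 14:00 → clear.
S3: starts Sat 18:00 at or after S6 ends Fri 14:00 → clear.
S6 overlaps S1, S2.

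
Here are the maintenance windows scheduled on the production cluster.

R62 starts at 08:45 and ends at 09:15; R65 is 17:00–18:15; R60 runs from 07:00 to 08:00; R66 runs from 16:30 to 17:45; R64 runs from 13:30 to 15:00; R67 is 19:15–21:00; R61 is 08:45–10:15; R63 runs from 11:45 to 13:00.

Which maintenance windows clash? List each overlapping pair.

Check each pair: they overlap iff neither finishes before the other starts.
Sorted by start: R60, R61, R62, R63, R64, R66, R65, R67.
R61 starts after R60 ends — done with R60.
R62 starts before R61 ends → R61 and R62 overlap.
R63 starts after R61 ends — done with R61.
R63 starts after R62 ends — done with R62.
R64 starts after R63 ends — done with R63.
R66 starts after R64 ends — done with R64.
R65 starts before R66 ends → R66 and R65 overlap.
R67 starts after R66 ends.
R67 starts after R65 ends.

R61 & R62, R65 & R66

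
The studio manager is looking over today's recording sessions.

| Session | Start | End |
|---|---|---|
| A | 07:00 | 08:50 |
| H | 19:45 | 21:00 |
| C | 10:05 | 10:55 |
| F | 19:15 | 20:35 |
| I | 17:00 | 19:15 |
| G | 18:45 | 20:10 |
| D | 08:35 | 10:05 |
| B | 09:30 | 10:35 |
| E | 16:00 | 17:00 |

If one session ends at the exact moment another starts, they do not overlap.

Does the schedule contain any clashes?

Sorted by start: A, D, B, C, E, I, G, F, H.
D starts before A ends → A and D overlap.
That's a conflict, so the schedule is not conflict-free.

Yes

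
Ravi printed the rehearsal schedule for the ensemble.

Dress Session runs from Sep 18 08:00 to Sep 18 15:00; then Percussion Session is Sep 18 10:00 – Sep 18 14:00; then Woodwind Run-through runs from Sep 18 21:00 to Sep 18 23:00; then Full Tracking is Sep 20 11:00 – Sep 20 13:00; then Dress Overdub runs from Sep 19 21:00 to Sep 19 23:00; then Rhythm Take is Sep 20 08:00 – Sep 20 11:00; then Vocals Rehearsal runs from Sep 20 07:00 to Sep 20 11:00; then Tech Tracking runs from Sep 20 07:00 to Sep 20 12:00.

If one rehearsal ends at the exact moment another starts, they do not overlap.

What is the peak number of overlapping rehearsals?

Sweep the timeline, counting +1 at each start and −1 at each end (ends before starts at a tie):
Sep 18 08:00 start Dress Session → 1
Sep 18 10:00 start Percussion Session → 2
Sep 18 14:00 end Percussion Session → 1
Sep 18 15:00 end Dress Session → 0
Sep 18 21:00 start Woodwind Run-through → 1
Sep 18 23:00 end Woodwind Run-through → 0
Sep 19 21:00 start Dress Overdub → 1
Sep 19 23:00 end Dress Overdub → 0
Sep 20 07:00 start Tech Tracking → 1
Sep 20 07:00 start Vocals Rehearsal → 2
Sep 20 08:00 start Rhythm Take → 3
Sep 20 11:00 end Rhythm Take → 2
Sep 20 11:00 end Vocals Rehearsal → 1
Sep 20 11:00 start Full Tracking → 2
Sep 20 12:00 end Tech Tracking → 1
Sep 20 13:00 end Full Tracking → 0
Peak is 3, at Sep 20 08:00 (Rhythm Take, Tech Tracking, Vocals Rehearsal).

3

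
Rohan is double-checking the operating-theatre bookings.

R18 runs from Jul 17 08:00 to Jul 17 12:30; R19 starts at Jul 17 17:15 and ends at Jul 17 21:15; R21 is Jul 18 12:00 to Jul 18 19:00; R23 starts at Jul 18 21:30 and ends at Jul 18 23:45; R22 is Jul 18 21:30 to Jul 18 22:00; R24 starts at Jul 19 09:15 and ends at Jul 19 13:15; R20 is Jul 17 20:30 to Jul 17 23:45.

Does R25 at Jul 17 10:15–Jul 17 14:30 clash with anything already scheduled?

Yes — it overlaps R18

R18: starts Jul 17 08:00 before R25 ends Jul 17 14:30, and ends Jul 17 12:30 after R25 starts Jul 17 10:15 → overlap.
R19: starts Jul 17 17:15 at or after R25 ends Jul 17 14:30 → clear.
R20: starts Jul 17 20:30 at or after R25 ends Jul 17 14:30 → clear.
R21: starts Jul 18 12:00 at or after R25 ends Jul 17 14:30 → clear.
R22: starts Jul 18 21:30 at or after R25 ends Jul 17 14:30 → clear.
R23: starts Jul 18 21:30 at or after R25 ends Jul 17 14:30 → clear.
R24: starts Jul 19 09:15 at or after R25 ends Jul 17 14:30 → clear.
R25 overlaps R18.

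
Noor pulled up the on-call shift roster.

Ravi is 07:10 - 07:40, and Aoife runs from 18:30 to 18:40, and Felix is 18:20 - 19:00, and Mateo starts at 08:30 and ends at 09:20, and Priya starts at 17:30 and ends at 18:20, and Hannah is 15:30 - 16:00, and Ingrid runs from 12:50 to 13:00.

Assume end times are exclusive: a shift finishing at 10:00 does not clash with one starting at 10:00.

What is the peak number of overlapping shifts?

Walk through starts and ends in time order (an end at T is processed before a start at T):
07:10 start Ravi → 1
07:40 end Ravi → 0
08:30 start Mateo → 1
09:20 end Mateo → 0
12:50 start Ingrid → 1
13:00 end Ingrid → 0
15:30 start Hannah → 1
16:00 end Hannah → 0
17:30 start Priya → 1
18:20 end Priya → 0
18:20 start Felix → 1
18:30 start Aoife → 2
18:40 end Aoife → 1
19:00 end Felix → 0
Peak is 2, at 18:30 (Aoife, Felix).

2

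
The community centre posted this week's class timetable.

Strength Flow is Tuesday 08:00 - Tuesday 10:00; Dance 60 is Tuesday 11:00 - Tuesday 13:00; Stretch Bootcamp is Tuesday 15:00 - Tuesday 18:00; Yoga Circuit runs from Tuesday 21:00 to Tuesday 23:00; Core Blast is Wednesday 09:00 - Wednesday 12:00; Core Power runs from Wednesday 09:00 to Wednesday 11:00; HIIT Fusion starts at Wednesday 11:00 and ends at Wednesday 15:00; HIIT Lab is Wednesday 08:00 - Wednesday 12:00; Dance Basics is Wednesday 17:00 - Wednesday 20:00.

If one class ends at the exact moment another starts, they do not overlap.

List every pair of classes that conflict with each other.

Sorted by start: Strength Flow, Dance 60, Stretch Bootcamp, Yoga Circuit, HIIT Lab, Core Blast, Core Power, HIIT Fusion, Dance Basics.
Dance 60 starts after Strength Flow ends, so Strength Flow has no further overlaps.
Stretch Bootcamp starts after Dance 60 ends, so Dance 60 has no further overlaps.
Yoga Circuit starts after Stretch Bootcamp ends, so Stretch Bootcamp has no further overlaps.
HIIT Lab starts after Yoga Circuit ends, so Yoga Circuit has no further overlaps.
Core Blast starts before HIIT Lab ends → HIIT Lab and Core Blast overlap.
Core Power starts before HIIT Lab ends → HIIT Lab and Core Power overlap.
HIIT Fusion starts before HIIT Lab ends → HIIT Lab and HIIT Fusion overlap.
Dance Basics starts after HIIT Lab ends.
Core Power starts before Core Blast ends → Core Blast and Core Power overlap.
HIIT Fusion starts before Core Blast ends → Core Blast and HIIT Fusion overlap.
Dance Basics starts after Core Blast ends.
HIIT Fusion starts exactly when Core Power ends (back-to-back, no overlap), so Core Power has no further overlaps.
Dance Basics starts after HIIT Fusion ends.

Core Blast & Core Power, Core Blast & HIIT Fusion, Core Blast & HIIT Lab, Core Power & HIIT Lab, HIIT Fusion & HIIT Lab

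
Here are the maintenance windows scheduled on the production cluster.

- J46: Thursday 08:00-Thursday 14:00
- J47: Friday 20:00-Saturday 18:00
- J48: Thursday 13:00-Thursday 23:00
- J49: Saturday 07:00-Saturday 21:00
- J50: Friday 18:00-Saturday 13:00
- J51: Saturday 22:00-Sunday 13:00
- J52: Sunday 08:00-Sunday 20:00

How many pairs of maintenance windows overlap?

5

Check each pair: they overlap iff neither finishes before the other starts.
Sorted by start: J46, J48, J50, J47, J49, J51, J52.
J48 starts before J46 ends → J46 and J48 overlap.
J50 starts after J46 ends — done with J46.
J50 starts after J48 ends — done with J48.
J47 starts before J50 ends → J50 and J47 overlap.
J49 starts before J50 ends → J50 and J49 overlap.
J51 starts after J50 ends — done with J50.
J49 starts before J47 ends → J47 and J49 overlap.
J51 starts after J47 ends — done with J47.
J51 starts after J49 ends — done with J49.
J52 starts before J51 ends → J51 and J52 overlap.
Overlapping pairs: J46 & J48, J47 & J49, J47 & J50, J49 & J50, J51 & J52 — 5 in total.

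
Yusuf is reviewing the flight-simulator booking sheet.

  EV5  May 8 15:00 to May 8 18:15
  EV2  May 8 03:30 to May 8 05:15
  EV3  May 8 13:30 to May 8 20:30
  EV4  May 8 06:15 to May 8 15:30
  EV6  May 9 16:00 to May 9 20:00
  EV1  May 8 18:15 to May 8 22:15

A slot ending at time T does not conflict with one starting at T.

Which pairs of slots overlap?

EV1 & EV3, EV3 & EV4, EV3 & EV5, EV4 & EV5

Check each pair: they overlap iff neither finishes before the other starts.
Sorted by start: EV2, EV4, EV3, EV5, EV1, EV6.
EV4 starts after EV2 ends, so nothing later overlaps EV2 either.
EV3 starts before EV4 ends → EV4 and EV3 overlap.
EV5 starts before EV4 ends → EV4 and EV5 overlap.
EV1 starts after EV4 ends, so nothing later overlaps EV4 either.
EV5 starts before EV3 ends → EV3 and EV5 overlap.
EV1 starts before EV3 ends → EV3 and EV1 overlap.
EV6 starts after EV3 ends.
EV1 starts exactly when EV5 ends (back-to-back, no overlap), so nothing later overlaps EV5 either.
EV6 starts after EV1 ends.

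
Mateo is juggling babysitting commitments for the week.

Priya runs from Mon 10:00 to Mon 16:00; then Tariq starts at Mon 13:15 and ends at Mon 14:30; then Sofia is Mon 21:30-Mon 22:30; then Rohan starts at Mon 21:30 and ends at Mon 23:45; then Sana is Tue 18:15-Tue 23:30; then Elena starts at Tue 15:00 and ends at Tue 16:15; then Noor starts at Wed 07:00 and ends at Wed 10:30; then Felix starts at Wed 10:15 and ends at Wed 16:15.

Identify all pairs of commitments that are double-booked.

Felix & Noor, Priya & Tariq, Rohan & Sofia

Sorted by start: Priya, Tariq, Sofia, Rohan, Elena, Sana, Noor, Felix.
Tariq starts before Priya ends → Priya and Tariq overlap.
Sofia starts after Priya ends — done with Priya.
Sofia starts after Tariq ends — done with Tariq.
Rohan starts before Sofia ends → Sofia and Rohan overlap.
Elena starts after Sofia ends — done with Sofia.
Elena starts after Rohan ends — done with Rohan.
Sana starts after Elena ends — done with Elena.
Noor starts after Sana ends — done with Sana.
Felix starts before Noor ends → Noor and Felix overlap.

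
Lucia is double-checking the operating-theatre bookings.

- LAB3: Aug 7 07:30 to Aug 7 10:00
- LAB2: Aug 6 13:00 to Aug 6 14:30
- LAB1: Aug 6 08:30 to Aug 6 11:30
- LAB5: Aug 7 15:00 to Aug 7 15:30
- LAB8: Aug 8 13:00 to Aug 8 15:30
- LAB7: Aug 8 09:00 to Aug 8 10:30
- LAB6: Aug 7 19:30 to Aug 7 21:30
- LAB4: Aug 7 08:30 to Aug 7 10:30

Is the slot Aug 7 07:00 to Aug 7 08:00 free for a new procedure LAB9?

LAB1: ends Aug 6 11:30 at or before LAB9 starts Aug 7 07:00 → clear.
LAB2: ends Aug 6 14:30 at or before LAB9 starts Aug 7 07:00 → clear.
LAB3: starts Aug 7 07:30 before LAB9 ends Aug 7 08:00, and ends Aug 7 10:00 after LAB9 starts Aug 7 07:00 → overlap.
LAB4: starts Aug 7 08:30 at or after LAB9 ends Aug 7 08:00 → clear.
LAB5: starts Aug 7 15:00 at or after LAB9 ends Aug 7 08:00 → clear.
LAB6: starts Aug 7 19:30 at or after LAB9 ends Aug 7 08:00 → clear.
LAB7: starts Aug 8 09:00 at or after LAB9 ends Aug 7 08:00 → clear.
LAB8: starts Aug 8 13:00 at or after LAB9 ends Aug 7 08:00 → clear.
LAB9 overlaps LAB3.

No — it overlaps LAB3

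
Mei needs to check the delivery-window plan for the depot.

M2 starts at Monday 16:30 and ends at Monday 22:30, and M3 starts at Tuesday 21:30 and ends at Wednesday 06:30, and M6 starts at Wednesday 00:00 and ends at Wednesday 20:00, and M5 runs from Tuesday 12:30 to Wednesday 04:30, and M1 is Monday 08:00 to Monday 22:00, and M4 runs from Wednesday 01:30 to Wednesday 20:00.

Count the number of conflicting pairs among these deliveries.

Sorted by start: M1, M2, M5, M3, M6, M4.
M2 starts before M1 ends → M1 and M2 overlap.
M5 starts after M1 ends — done with M1.
M5 starts after M2 ends — done with M2.
M3 starts before M5 ends → M5 and M3 overlap.
M6 starts before M5 ends → M5 and M6 overlap.
M4 starts before M5 ends → M5 and M4 overlap.
M6 starts before M3 ends → M3 and M6 overlap.
M4 starts before M3 ends → M3 and M4 overlap.
M4 starts before M6 ends → M6 and M4 overlap.
Overlapping pairs: M1 & M2, M3 & M4, M3 & M5, M3 & M6, M4 & M5, M4 & M6, M5 & M6 — 7 in total.

7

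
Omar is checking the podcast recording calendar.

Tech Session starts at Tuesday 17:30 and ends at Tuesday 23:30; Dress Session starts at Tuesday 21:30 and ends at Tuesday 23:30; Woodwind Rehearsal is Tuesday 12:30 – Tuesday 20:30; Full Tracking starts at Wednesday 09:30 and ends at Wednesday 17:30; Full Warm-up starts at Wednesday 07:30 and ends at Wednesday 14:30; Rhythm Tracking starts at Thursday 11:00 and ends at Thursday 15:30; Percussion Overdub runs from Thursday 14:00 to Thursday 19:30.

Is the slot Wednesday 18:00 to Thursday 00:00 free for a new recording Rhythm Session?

Yes — the slot is free

Woodwind Rehearsal: ends Tuesday 20:30 at or before Rhythm Session starts Wednesday 18:00 → clear.
Tech Session: ends Tuesday 23:30 at or before Rhythm Session starts Wednesday 18:00 → clear.
Dress Session: ends Tuesday 23:30 at or before Rhythm Session starts Wednesday 18:00 → clear.
Full Warm-up: ends Wednesday 14:30 at or before Rhythm Session starts Wednesday 18:00 → clear.
Full Tracking: ends Wednesday 17:30 at or before Rhythm Session starts Wednesday 18:00 → clear.
Rhythm Tracking: starts Thursday 11:00 at or after Rhythm Session ends Thursday 00:00 → clear.
Percussion Overdub: starts Thursday 14:00 at or after Rhythm Session ends Thursday 00:00 → clear.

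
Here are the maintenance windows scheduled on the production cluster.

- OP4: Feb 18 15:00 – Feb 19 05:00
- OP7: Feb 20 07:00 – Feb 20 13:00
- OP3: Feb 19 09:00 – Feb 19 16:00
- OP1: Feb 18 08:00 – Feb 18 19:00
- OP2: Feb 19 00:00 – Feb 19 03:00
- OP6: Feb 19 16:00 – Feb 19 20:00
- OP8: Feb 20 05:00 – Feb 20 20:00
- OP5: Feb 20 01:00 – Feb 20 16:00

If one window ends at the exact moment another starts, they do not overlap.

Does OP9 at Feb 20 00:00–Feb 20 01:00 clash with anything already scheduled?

No — it doesn't clash with anything

OP1: ends Feb 18 19:00 at or before OP9 starts Feb 20 00:00 → clear.
OP4: ends Feb 19 05:00 at or before OP9 starts Feb 20 00:00 → clear.
OP2: ends Feb 19 03:00 at or before OP9 starts Feb 20 00:00 → clear.
OP3: ends Feb 19 16:00 at or before OP9 starts Feb 20 00:00 → clear.
OP6: ends Feb 19 20:00 at or before OP9 starts Feb 20 00:00 → clear.
OP5: starts Feb 20 01:00 at or after OP9 ends Feb 20 01:00 → clear.
OP8: starts Feb 20 05:00 at or after OP9 ends Feb 20 01:00 → clear.
OP7: starts Feb 20 07:00 at or after OP9 ends Feb 20 01:00 → clear.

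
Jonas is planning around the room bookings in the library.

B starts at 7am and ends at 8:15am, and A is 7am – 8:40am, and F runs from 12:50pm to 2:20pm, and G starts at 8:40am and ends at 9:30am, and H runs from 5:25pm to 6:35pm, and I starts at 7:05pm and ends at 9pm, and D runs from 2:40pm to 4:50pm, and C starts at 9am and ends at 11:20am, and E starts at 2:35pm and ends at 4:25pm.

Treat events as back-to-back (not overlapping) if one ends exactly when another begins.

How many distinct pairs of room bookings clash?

3

Sorted by start: A, B, G, C, F, E, D, H, I.
B starts before A ends → A and B overlap.
G starts exactly when A ends (back-to-back, no overlap), so A has no further overlaps.
G starts after B ends, so B has no further overlaps.
C starts before G ends → G and C overlap.
F starts after G ends, so G has no further overlaps.
F starts after C ends, so C has no further overlaps.
E starts after F ends, so F has no further overlaps.
D starts before E ends → E and D overlap.
H starts after E ends, so E has no further overlaps.
H starts after D ends, so D has no further overlaps.
I starts after H ends.
Overlapping pairs: A & B, C & G, D & E — 3 in total.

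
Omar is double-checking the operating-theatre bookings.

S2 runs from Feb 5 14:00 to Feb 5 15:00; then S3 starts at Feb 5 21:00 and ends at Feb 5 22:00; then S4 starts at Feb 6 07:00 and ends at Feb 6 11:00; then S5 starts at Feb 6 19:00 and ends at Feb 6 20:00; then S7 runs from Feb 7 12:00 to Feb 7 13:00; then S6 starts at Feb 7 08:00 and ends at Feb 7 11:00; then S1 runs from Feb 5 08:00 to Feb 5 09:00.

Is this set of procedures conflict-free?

Yes

Sorted by start: S1, S2, S3, S4, S5, S6, S7.
S2 starts after S1 ends, so S1 has no further overlaps.
S3 starts after S2 ends, so S2 has no further overlaps.
S4 starts after S3 ends, so S3 has no further overlaps.
S5 starts after S4 ends, so S4 has no further overlaps.
S6 starts after S5 ends, so S5 has no further overlaps.
S7 starts after S6 ends.
Every pair is clear; the schedule has no overlaps.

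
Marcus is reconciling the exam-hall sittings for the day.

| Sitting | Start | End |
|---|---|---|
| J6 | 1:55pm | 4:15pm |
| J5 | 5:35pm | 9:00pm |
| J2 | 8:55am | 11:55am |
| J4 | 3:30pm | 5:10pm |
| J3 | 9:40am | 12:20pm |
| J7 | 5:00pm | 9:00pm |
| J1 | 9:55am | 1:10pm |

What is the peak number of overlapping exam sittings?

Sweep the timeline, counting +1 at each start and −1 at each end (ends before starts at a tie):
8:55am start J2 → 1
9:40am start J3 → 2
9:55am start J1 → 3
11:55am end J2 → 2
12:20pm end J3 → 1
1:10pm end J1 → 0
1:55pm start J6 → 1
3:30pm start J4 → 2
4:15pm end J6 → 1
5:00pm start J7 → 2
5:10pm end J4 → 1
5:35pm start J5 → 2
9:00pm end J5 → 1
9:00pm end J7 → 0
Peak is 3, at 9:55am (J1, J2, J3).

3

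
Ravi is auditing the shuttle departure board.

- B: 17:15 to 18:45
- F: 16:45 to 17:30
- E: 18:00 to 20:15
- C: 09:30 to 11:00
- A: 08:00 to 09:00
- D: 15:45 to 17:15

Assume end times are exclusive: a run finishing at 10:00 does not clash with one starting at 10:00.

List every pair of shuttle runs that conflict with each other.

Two intervals overlap when each starts before the other ends.
Sorted by start: A, C, D, F, B, E.
C starts after A ends; A is clear from here.
D starts after C ends; C is clear from here.
F starts before D ends → D and F overlap.
B starts exactly when D ends (back-to-back, no overlap); D is clear from here.
B starts before F ends → F and B overlap.
E starts after F ends.
E starts before B ends → B and E overlap.

B & E, B & F, D & F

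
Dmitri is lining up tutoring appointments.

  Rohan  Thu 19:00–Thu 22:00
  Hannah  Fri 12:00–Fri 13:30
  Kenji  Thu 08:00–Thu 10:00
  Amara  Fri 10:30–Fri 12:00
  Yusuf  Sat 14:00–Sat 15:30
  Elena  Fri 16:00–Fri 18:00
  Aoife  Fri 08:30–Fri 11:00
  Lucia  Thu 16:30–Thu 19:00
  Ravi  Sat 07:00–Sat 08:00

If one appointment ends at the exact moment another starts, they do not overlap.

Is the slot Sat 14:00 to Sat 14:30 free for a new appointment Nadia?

No — it overlaps Yusuf

Kenji: ends Thu 10:00 at or before Nadia starts Sat 14:00 → clear.
Lucia: ends Thu 19:00 at or before Nadia starts Sat 14:00 → clear.
Rohan: ends Thu 22:00 at or before Nadia starts Sat 14:00 → clear.
Aoife: ends Fri 11:00 at or before Nadia starts Sat 14:00 → clear.
Amara: ends Fri 12:00 at or before Nadia starts Sat 14:00 → clear.
Hannah: ends Fri 13:30 at or before Nadia starts Sat 14:00 → clear.
Elena: ends Fri 18:00 at or before Nadia starts Sat 14:00 → clear.
Ravi: ends Sat 08:00 at or before Nadia starts Sat 14:00 → clear.
Yusuf: starts Sat 14:00 before Nadia ends Sat 14:30, and ends Sat 15:30 after Nadia starts Sat 14:00 → overlap.
Nadia overlaps Yusuf.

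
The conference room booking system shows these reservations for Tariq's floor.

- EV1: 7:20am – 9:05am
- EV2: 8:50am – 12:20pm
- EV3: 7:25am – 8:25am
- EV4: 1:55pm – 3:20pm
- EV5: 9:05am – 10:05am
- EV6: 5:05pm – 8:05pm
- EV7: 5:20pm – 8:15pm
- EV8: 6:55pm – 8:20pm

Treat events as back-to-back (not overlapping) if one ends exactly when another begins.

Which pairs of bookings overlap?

Sorted by start: EV1, EV3, EV2, EV5, EV4, EV6, EV7, EV8.
EV3 starts before EV1 ends → EV1 and EV3 overlap.
EV2 starts before EV1 ends → EV1 and EV2 overlap.
EV5 starts exactly when EV1 ends (back-to-back, no overlap), so nothing later overlaps EV1 either.
EV2 starts after EV3 ends, so nothing later overlaps EV3 either.
EV5 starts before EV2 ends → EV2 and EV5 overlap.
EV4 starts after EV2 ends, so nothing later overlaps EV2 either.
EV4 starts after EV5 ends, so nothing later overlaps EV5 either.
EV6 starts after EV4 ends, so nothing later overlaps EV4 either.
EV7 starts before EV6 ends → EV6 and EV7 overlap.
EV8 starts before EV6 ends → EV6 and EV8 overlap.
EV8 starts before EV7 ends → EV7 and EV8 overlap.

EV1 & EV2, EV1 & EV3, EV2 & EV5, EV6 & EV7, EV6 & EV8, EV7 & EV8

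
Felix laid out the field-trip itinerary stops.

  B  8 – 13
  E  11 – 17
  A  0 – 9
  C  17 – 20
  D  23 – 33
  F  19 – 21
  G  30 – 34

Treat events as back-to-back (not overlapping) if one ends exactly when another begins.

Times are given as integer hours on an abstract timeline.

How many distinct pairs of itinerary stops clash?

Sorted by start: A, B, E, C, F, D, G.
B starts before A ends → A and B overlap.
E starts after A ends — done with A.
E starts before B ends → B and E overlap.
C starts after B ends — done with B.
C starts exactly when E ends (back-to-back, no overlap) — done with E.
F starts before C ends → C and F overlap.
D starts after C ends — done with C.
D starts after F ends — done with F.
G starts before D ends → D and G overlap.
Overlapping pairs: A & B, B & E, C & F, D & G — 4 in total.

4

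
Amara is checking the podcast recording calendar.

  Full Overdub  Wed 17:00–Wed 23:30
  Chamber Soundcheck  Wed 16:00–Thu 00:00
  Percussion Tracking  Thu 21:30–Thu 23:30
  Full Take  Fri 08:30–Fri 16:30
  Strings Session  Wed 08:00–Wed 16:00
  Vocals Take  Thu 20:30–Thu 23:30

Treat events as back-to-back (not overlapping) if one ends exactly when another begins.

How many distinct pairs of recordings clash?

Check each pair: they overlap iff neither finishes before the other starts.
Sorted by start: Strings Session, Chamber Soundcheck, Full Overdub, Vocals Take, Percussion Tracking, Full Take.
Chamber Soundcheck starts exactly when Strings Session ends (back-to-back, no overlap), so nothing later overlaps Strings Session either.
Full Overdub starts before Chamber Soundcheck ends → Chamber Soundcheck and Full Overdub overlap.
Vocals Take starts after Chamber Soundcheck ends, so nothing later overlaps Chamber Soundcheck either.
Vocals Take starts after Full Overdub ends, so nothing later overlaps Full Overdub either.
Percussion Tracking starts before Vocals Take ends → Vocals Take and Percussion Tracking overlap.
Full Take starts after Vocals Take ends.
Full Take starts after Percussion Tracking ends.
Overlapping pairs: Chamber Soundcheck & Full Overdub, Percussion Tracking & Vocals Take — 2 in total.

2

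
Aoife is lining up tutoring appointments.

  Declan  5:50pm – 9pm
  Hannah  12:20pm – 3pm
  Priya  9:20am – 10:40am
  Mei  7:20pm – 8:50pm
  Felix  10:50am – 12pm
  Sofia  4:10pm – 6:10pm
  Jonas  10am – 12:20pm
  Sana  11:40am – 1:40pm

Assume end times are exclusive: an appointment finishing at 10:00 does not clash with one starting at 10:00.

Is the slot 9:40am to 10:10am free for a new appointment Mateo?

Priya: starts 9:20am before Mateo ends 10:10am, and ends 10:40am after Mateo starts 9:40am → overlap.
Jonas: starts 10am before Mateo ends 10:10am, and ends 12:20pm after Mateo starts 9:40am → overlap.
Felix: starts 10:50am at or after Mateo ends 10:10am → clear.
Sana: starts 11:40am at or after Mateo ends 10:10am → clear.
Hannah: starts 12:20pm at or after Mateo ends 10:10am → clear.
Sofia: starts 4:10pm at or after Mateo ends 10:10am → clear.
Declan: starts 5:50pm at or after Mateo ends 10:10am → clear.
Mei: starts 7:20pm at or after Mateo ends 10:10am → clear.
Mateo overlaps Priya, Jonas.

No — it overlaps Jonas, Priya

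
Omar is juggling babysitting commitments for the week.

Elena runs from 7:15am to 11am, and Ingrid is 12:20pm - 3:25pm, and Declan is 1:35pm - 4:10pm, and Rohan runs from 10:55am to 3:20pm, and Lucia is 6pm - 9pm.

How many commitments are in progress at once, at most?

Walk through starts and ends in time order (an end at T is processed before a start at T):
7:15am start Elena → 1
10:55am start Rohan → 2
11am end Elena → 1
12:20pm start Ingrid → 2
1:35pm start Declan → 3
3:20pm end Rohan → 2
3:25pm end Ingrid → 1
4:10pm end Declan → 0
6pm start Lucia → 1
9pm end Lucia → 0
Peak is 3, at 1:35pm (Declan, Ingrid, Rohan).

3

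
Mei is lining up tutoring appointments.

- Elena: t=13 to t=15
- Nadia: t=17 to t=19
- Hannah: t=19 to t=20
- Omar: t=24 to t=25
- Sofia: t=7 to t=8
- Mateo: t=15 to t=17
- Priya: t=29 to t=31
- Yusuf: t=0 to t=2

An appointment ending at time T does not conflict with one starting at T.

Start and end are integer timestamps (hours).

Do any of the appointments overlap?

Sorted by start: Yusuf, Sofia, Elena, Mateo, Nadia, Hannah, Omar, Priya.
Sofia starts after Yusuf ends, so nothing later overlaps Yusuf either.
Elena starts after Sofia ends, so nothing later overlaps Sofia either.
Mateo starts exactly when Elena ends (back-to-back, no overlap), so nothing later overlaps Elena either.
Nadia starts exactly when Mateo ends (back-to-back, no overlap), so nothing later overlaps Mateo either.
Hannah starts exactly when Nadia ends (back-to-back, no overlap), so nothing later overlaps Nadia either.
Omar starts after Hannah ends, so nothing later overlaps Hannah either.
Priya starts after Omar ends.
Every pair is clear; the schedule has no overlaps.

No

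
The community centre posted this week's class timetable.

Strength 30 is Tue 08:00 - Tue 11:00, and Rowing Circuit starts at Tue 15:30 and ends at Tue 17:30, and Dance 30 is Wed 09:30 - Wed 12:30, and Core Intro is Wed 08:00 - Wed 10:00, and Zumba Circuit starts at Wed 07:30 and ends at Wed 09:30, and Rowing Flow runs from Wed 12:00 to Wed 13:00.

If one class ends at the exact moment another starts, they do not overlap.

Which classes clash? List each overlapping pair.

Check each pair: they overlap iff neither finishes before the other starts.
Sorted by start: Strength 30, Rowing Circuit, Zumba Circuit, Core Intro, Dance 30, Rowing Flow.
Rowing Circuit starts after Strength 30 ends, so Strength 30 has no further overlaps.
Zumba Circuit starts after Rowing Circuit ends, so Rowing Circuit has no further overlaps.
Core Intro starts before Zumba Circuit ends → Zumba Circuit and Core Intro overlap.
Dance 30 starts exactly when Zumba Circuit ends (back-to-back, no overlap), so Zumba Circuit has no further overlaps.
Dance 30 starts before Core Intro ends → Core Intro and Dance 30 overlap.
Rowing Flow starts after Core Intro ends.
Rowing Flow starts before Dance 30 ends → Dance 30 and Rowing Flow overlap.

Core Intro & Dance 30, Core Intro & Zumba Circuit, Dance 30 & Rowing Flow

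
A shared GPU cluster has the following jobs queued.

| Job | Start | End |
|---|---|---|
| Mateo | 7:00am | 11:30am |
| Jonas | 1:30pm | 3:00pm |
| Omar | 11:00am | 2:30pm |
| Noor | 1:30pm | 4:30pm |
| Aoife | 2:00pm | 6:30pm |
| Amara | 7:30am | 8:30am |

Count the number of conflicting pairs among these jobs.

Sorted by start: Mateo, Amara, Omar, Jonas, Noor, Aoife.
Amara starts before Mateo ends → Mateo and Amara overlap.
Omar starts before Mateo ends → Mateo and Omar overlap.
Jonas starts after Mateo ends — done with Mateo.
Omar starts after Amara ends — done with Amara.
Jonas starts before Omar ends → Omar and Jonas overlap.
Noor starts before Omar ends → Omar and Noor overlap.
Aoife starts before Omar ends → Omar and Aoife overlap.
Noor starts before Jonas ends → Jonas and Noor overlap.
Aoife starts before Jonas ends → Jonas and Aoife overlap.
Aoife starts before Noor ends → Noor and Aoife overlap.
Overlapping pairs: Amara & Mateo, Aoife & Jonas, Aoife & Noor, Aoife & Omar, Jonas & Noor, Jonas & Omar, Mateo & Omar, Noor & Omar — 8 in total.

8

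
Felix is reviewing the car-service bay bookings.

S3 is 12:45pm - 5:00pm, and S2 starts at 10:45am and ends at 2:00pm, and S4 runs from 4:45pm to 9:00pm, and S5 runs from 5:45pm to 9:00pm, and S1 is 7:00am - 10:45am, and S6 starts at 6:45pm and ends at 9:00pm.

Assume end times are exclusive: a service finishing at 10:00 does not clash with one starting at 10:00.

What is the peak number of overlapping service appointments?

3

Sweep the timeline, counting +1 at each start and −1 at each end (ends before starts at a tie):
7:00am start S1 → 1
10:45am end S1 → 0
10:45am start S2 → 1
12:45pm start S3 → 2
2:00pm end S2 → 1
4:45pm start S4 → 2
5:00pm end S3 → 1
5:45pm start S5 → 2
6:45pm start S6 → 3
9:00pm end S4 → 2
9:00pm end S5 → 1
9:00pm end S6 → 0
Peak is 3, at 6:45pm (S4, S5, S6).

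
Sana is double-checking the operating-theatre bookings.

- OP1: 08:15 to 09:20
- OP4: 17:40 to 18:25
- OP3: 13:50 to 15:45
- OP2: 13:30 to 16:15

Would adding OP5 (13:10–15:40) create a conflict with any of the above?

Yes — it overlaps OP2, OP3

OP1: ends 09:20 at or before OP5 starts 13:10 → clear.
OP2: starts 13:30 before OP5 ends 15:40, and ends 16:15 after OP5 starts 13:10 → overlap.
OP3: starts 13:50 before OP5 ends 15:40, and ends 15:45 after OP5 starts 13:10 → overlap.
OP4: starts 17:40 at or after OP5 ends 15:40 → clear.
OP5 overlaps OP2, OP3.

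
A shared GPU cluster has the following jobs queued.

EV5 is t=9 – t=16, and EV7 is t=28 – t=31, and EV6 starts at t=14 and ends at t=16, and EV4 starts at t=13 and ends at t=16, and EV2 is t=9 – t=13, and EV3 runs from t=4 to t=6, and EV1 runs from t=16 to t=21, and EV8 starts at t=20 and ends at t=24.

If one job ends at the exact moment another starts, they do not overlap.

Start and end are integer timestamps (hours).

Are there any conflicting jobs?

Yes

Sorted by start: EV3, EV2, EV5, EV4, EV6, EV1, EV8, EV7.
EV2 starts after EV3 ends — done with EV3.
EV5 starts before EV2 ends → EV2 and EV5 overlap.
That's a conflict, so the schedule is not conflict-free.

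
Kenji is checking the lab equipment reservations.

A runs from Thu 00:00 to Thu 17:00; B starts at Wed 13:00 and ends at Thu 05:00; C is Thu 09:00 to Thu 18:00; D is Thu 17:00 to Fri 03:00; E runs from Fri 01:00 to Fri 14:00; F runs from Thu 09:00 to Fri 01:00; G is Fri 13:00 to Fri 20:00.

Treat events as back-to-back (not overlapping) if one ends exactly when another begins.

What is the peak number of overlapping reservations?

Sort all start/end points and keep a running count:
Wed 13:00 start B → 1
Thu 00:00 start A → 2
Thu 05:00 end B → 1
Thu 09:00 start C → 2
Thu 09:00 start F → 3
Thu 17:00 end A → 2
Thu 17:00 start D → 3
Thu 18:00 end C → 2
Fri 01:00 end F → 1
Fri 01:00 start E → 2
Fri 03:00 end D → 1
Fri 13:00 start G → 2
Fri 14:00 end E → 1
Fri 20:00 end G → 0
Peak is 3, at Thu 09:00 (A, C, F).

3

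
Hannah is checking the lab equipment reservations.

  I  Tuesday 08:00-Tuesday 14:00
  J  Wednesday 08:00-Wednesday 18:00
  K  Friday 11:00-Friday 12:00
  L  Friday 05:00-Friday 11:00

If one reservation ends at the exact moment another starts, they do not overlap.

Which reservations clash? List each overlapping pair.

Sorted by start: I, J, L, K.
J starts after I ends, so I has no further overlaps.
L starts after J ends, so J has no further overlaps.
K starts exactly when L ends (back-to-back, no overlap).

none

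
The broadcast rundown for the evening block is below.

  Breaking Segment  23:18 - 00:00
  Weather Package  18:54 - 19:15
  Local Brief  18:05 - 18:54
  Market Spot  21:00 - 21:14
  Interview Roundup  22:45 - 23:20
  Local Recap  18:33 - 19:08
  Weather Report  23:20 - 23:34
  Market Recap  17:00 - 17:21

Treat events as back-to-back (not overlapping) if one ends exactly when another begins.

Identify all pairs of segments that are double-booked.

Breaking Segment & Interview Roundup, Breaking Segment & Weather Report, Local Brief & Local Recap, Local Recap & Weather Package

Sorted by start: Market Recap, Local Brief, Local Recap, Weather Package, Market Spot, Interview Roundup, Breaking Segment, Weather Report.
Local Brief starts after Market Recap ends, so Market Recap has no further overlaps.
Local Recap starts before Local Brief ends → Local Brief and Local Recap overlap.
Weather Package starts exactly when Local Brief ends (back-to-back, no overlap), so Local Brief has no further overlaps.
Weather Package starts before Local Recap ends → Local Recap and Weather Package overlap.
Market Spot starts after Local Recap ends, so Local Recap has no further overlaps.
Market Spot starts after Weather Package ends, so Weather Package has no further overlaps.
Interview Roundup starts after Market Spot ends, so Market Spot has no further overlaps.
Breaking Segment starts before Interview Roundup ends → Interview Roundup and Breaking Segment overlap.
Weather Report starts exactly when Interview Roundup ends (back-to-back, no overlap).
Weather Report starts before Breaking Segment ends → Breaking Segment and Weather Report overlap.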